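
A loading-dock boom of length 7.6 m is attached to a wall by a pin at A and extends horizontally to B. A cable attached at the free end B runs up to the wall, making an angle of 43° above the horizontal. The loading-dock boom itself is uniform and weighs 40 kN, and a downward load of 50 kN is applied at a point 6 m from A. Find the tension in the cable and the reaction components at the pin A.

ΣM about A: T·sin43°·7.6 − 40·3.8 − 50·6 = 0 → T = 452/(7.6·0.681998) = 87.2051 ≈ 87.21 kN.
ΣF_x = 0: A_x − T·cos43° = 0 → A_x = 87.2051 × 0.731354 = 63.78 kN.
ΣF_y = 0: A_y + T·sin43° − 40 − 50 = 0 → A_y = 90 − 87.2051 × 0.681998 = 30.53 kN.

T = 87.21 kN, A_x = 63.78 kN, A_y = 30.53 kN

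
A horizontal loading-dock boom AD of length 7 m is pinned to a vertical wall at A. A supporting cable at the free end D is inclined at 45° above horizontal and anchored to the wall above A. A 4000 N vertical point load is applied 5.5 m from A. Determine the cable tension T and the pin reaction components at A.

T = 4445 N, A_x = 3143 N, A_y = 857.1 N

ΣM about A: T·sin45°·7 − 4000·5.5 = 0 → T = 22000/(7·0.707107) = 4444.67 ≈ 4445 N.
ΣF_x = 0: A_x − T·cos45° = 0 → A_x = 4444.67 × 0.707107 = 3143 N.
ΣF_y = 0: A_y + T·sin45° − 4000 = 0 → A_y = 4000 − 4444.67 × 0.707107 = 857.1 N.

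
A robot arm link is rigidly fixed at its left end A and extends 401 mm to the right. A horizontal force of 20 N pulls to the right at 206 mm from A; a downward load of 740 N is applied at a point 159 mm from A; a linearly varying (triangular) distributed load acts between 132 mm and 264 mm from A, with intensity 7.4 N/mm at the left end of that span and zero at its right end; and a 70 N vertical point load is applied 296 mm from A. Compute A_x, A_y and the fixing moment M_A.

A_x = -20.00 N, A_y = 1298 N, M_A = 224300 N·mm

Resultant of the triangular load: ½ × 7.4 × 132 = 488.4 N, acting at 176 mm from A (one-third of the span from the peak).
ΣF_x = 0: A_x + 20 = 0 → A_x = -20.00 N.
ΣF_y = 0: A_y − 740 − ½·7.4·132 − 70 = 0 → A_y = 1298 N.
ΣM about A: M_A − 740·159 − (½·7.4·132)·176 − 70·296 = 0 → M_A = 224300 N·mm.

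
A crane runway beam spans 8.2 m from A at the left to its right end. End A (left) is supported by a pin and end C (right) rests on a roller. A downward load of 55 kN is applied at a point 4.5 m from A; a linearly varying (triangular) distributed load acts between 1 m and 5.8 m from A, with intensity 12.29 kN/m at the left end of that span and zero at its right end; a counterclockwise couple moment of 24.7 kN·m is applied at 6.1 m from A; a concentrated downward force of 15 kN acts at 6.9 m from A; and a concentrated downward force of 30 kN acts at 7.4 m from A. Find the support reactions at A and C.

A_x = 0, A_y = 53.28 kN, C_y = 76.22 kN

Resultant of the triangular load: ½ × 12.29 × 4.8 = 29.496 kN, acting at 2.6 m from A (one-third of the span from the peak).
Taking moments about A: C_y·8.2 − 55·4.5 − (½·12.29·4.8)·2.6 + 24.7 − 15·6.9 − 30·7.4 = 0 → C_y = 624.9896/8.2 = 76.2182 ≈ 76.22 kN.
ΣF_y = 0: A_y + 76.2182 − 55 − ½·12.29·4.8 − 15 − 30 = 0 → A_y = 53.28 kN.
ΣF_x = 0: no horizontal applied forces, so A_x = 0.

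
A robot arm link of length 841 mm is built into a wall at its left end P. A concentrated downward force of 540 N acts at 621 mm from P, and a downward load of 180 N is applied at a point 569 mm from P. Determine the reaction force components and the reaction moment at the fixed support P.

ΣF_x = 0: P_x = 0.
ΣF_y = 0: P_y − 540 − 180 = 0 → P_y = 720.0 N.
ΣM about P: M_P − 540·621 − 180·569 = 0 → M_P = 437800 N·mm.

P_x = 0, P_y = 720.0 N, M_P = 437800 N·mm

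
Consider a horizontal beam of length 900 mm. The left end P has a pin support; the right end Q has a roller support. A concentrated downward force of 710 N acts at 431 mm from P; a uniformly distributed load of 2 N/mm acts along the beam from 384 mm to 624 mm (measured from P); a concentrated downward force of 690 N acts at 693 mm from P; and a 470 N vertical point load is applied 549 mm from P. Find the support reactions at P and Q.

P_x = 0, P_y = 923.2 N, Q_y = 1427 N

Resultant of the distributed load: 2 × 240 = 480 N at 504 mm from P.
ΣM about P: Q_y·900 − 710·431 − (2·240)·504 − 690·693 − 470·549 = 0 → Q_y = 1284130/900 = 1426.81 ≈ 1427 N.
ΣF_y = 0: P_y + 1426.81 − 710 − 2·240 − 690 − 470 = 0 → P_y = 923.2 N.
ΣF_x = 0: no horizontal applied forces, so P_x = 0.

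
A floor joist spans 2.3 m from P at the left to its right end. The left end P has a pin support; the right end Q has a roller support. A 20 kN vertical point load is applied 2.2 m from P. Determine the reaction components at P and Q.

ΣM about P: Q_y·2.3 − 20·2.2 = 0 → Q_y = 44/2.3 = 19.1304 ≈ 19.13 kN.
ΣF_y = 0: P_y + 19.1304 − 20 = 0 → P_y = 0.8696 kN.
ΣF_x = 0: no horizontal applied forces, so P_x = 0.

P_x = 0, P_y = 0.8696 kN, Q_y = 19.13 kN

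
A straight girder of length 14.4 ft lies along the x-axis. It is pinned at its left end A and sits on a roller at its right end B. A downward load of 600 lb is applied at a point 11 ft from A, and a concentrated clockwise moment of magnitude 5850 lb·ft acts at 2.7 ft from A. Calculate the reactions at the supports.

A_x = 0, A_y = -264.6 lb, B_y = 864.6 lb

Taking moments about A: B_y·14.4 − 600·11 − 5850 = 0 → B_y = 12450/14.4 = 864.583 ≈ 864.6 lb.
ΣF_y = 0: A_y + 864.583 − 600 = 0 → A_y = -264.6 lb.
ΣF_x = 0: no horizontal applied forces, so A_x = 0.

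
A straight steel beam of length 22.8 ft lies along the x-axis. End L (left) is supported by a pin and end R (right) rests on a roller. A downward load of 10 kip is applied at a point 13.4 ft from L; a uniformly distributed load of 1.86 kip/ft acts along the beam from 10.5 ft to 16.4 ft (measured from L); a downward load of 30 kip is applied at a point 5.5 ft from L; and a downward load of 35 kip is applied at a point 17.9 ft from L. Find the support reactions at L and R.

L_x = 0, L_y = 38.91 kip, R_y = 47.07 kip

Resultant of the distributed load: 1.86 × 5.9 = 10.974 kip at 13.45 ft from L.
Taking moments about L: R_y·22.8 − 10·13.4 − (1.86·5.9)·13.45 − 30·5.5 − 35·17.9 = 0 → R_y = 1073.1003/22.8 = 47.0658 ≈ 47.07 kip.
ΣF_y = 0: L_y + 47.0658 − 10 − 1.86·5.9 − 30 − 35 = 0 → L_y = 38.91 kip.
ΣF_x = 0: no horizontal applied forces, so L_x = 0.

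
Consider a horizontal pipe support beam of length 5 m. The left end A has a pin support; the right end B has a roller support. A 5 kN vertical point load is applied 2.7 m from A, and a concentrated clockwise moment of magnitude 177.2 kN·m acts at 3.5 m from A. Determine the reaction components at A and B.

ΣM about A: B_y·5 − 5·2.7 − 177.2 = 0 → B_y = 190.7/5 = 38.14 kN.
ΣF_y = 0: A_y + 38.14 − 5 = 0 → A_y = -33.14 kN.
ΣF_x = 0: no horizontal applied forces, so A_x = 0.

A_x = 0, A_y = -33.14 kN, B_y = 38.14 kN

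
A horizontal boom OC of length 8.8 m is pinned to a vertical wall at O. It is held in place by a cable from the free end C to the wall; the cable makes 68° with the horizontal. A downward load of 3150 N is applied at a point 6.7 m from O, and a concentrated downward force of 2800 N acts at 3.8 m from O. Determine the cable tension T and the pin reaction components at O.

T = 3891 N, O_x = 1457 N, O_y = 2343 N

ΣM about O: T·sin68°·8.8 − 3150·6.7 − 2800·3.8 = 0 → T = 31745/(8.8·0.927184) = 3890.69 ≈ 3891 N.
ΣF_x = 0: O_x − T·cos68° = 0 → O_x = 3890.69 × 0.374607 = 1457 N.
ΣF_y = 0: O_y + T·sin68° − 3150 − 2800 = 0 → O_y = 5950 − 3890.69 × 0.927184 = 2343 N.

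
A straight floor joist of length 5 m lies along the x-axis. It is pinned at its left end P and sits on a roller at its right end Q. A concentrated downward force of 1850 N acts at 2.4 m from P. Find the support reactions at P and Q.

Moments about P: Q_y·5 − 1850·2.4 = 0 → Q_y = 4440/5 = 888.0 N.
ΣF_y = 0: P_y + 888 − 1850 = 0 → P_y = 962.0 N.
ΣF_x = 0: no horizontal applied forces, so P_x = 0.

P_x = 0, P_y = 962.0 N, Q_y = 888.0 N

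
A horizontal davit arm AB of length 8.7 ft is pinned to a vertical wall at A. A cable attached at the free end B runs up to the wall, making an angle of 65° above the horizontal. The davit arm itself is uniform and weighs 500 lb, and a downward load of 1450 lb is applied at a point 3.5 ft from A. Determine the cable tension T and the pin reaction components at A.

ΣM about A: T·sin65°·8.7 − 500·4.35 − 1450·3.5 = 0 → T = 7250/(8.7·0.906308) = 919.481 ≈ 919.5 lb.
ΣF_x = 0: A_x − T·cos65° = 0 → A_x = 919.481 × 0.422618 = 388.6 lb.
ΣF_y = 0: A_y + T·sin65° − 500 − 1450 = 0 → A_y = 1950 − 919.481 × 0.906308 = 1117 lb.

T = 919.5 lb, A_x = 388.6 lb, A_y = 1117 lb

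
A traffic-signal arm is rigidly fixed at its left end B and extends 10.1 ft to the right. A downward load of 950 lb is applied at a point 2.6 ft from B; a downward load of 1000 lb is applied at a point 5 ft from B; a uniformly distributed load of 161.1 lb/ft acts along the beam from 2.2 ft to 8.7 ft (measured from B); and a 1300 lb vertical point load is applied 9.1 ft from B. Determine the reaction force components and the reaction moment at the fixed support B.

Resultant of the distributed load: 161.1 × 6.5 = 1047.15 lb at 5.45 ft from B.
ΣF_x = 0: B_x = 0.
ΣF_y = 0: B_y − 950 − 1000 − 161.1·6.5 − 1300 = 0 → B_y = 4297 lb.
ΣM about B: M_B − 950·2.6 − 1000·5 − (161.1·6.5)·5.45 − 1300·9.1 = 0 → M_B = 25010 lb·ft.

B_x = 0, B_y = 4297 lb, M_B = 25010 lb·ft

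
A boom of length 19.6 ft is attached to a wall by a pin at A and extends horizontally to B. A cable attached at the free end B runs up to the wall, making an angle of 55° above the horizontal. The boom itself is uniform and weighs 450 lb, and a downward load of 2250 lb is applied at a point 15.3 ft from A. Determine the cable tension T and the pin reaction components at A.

ΣM about A: T·sin55°·19.6 − 450·9.8 − 2250·15.3 = 0 → T = 38835/(19.6·0.819152) = 2418.82 ≈ 2419 lb.
ΣF_x = 0: A_x − T·cos55° = 0 → A_x = 2418.82 × 0.573576 = 1387 lb.
ΣF_y = 0: A_y + T·sin55° − 450 − 2250 = 0 → A_y = 2700 − 2418.82 × 0.819152 = 718.6 lb.

T = 2419 lb, A_x = 1387 lb, A_y = 718.6 lb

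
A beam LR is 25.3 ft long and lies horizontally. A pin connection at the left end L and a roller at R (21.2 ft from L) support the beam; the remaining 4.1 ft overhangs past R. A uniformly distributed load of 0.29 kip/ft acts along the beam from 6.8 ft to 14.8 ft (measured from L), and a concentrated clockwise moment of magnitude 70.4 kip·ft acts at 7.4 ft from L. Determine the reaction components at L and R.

Resultant of the distributed load: 0.29 × 8 = 2.32 kip at 10.8 ft from L.
Taking moments about L: R_y·21.2 − (0.29·8)·10.8 − 70.4 = 0 → R_y = 95.456/21.2 = 4.50264 ≈ 4.503 kip.
ΣF_y = 0: L_y + 4.50264 − 0.29·8 = 0 → L_y = -2.183 kip.
ΣF_x = 0: no horizontal applied forces, so L_x = 0.

L_x = 0, L_y = -2.183 kip, R_y = 4.503 kip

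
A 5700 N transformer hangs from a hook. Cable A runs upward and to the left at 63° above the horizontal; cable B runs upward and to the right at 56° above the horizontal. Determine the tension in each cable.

ΣF_x = 0: −T_A·cos63° + T_B·cos56° = 0 → T_B = 0.811867·T_A.
ΣF_y = 0: T_A·sin63° + T_B·sin56° = 5700.
Substitute: T_A·(0.891007 + 0.811867·0.829038) = 5700 → T_A = 3644.33 ≈ 3644 N.
Then T_B = 0.811867 × 3644.33 = 2959 N.

T_A = 3644 N, T_B = 2959 N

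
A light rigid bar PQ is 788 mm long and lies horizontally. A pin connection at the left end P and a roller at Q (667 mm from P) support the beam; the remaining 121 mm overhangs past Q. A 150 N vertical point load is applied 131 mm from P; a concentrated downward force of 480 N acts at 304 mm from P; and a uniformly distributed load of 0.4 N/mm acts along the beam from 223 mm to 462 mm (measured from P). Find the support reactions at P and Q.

P_x = 0, P_y = 428.3 N, Q_y = 297.3 N

Resultant of the distributed load: 0.4 × 239 = 95.6 N at 342.5 mm from P.
Taking moments about P: Q_y·667 − 150·131 − 480·304 − (0.4·239)·342.5 = 0 → Q_y = 198313/667 = 297.321 ≈ 297.3 N.
ΣF_y = 0: P_y + 297.321 − 150 − 480 − 0.4·239 = 0 → P_y = 428.3 N.
ΣF_x = 0: no horizontal applied forces, so P_x = 0.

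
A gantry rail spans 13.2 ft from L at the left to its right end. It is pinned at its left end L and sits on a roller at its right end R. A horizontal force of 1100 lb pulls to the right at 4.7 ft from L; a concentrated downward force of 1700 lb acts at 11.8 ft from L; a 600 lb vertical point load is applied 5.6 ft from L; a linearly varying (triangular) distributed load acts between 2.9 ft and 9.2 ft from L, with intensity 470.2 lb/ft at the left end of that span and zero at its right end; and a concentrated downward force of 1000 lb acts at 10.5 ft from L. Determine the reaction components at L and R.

Resultant of the triangular load: ½ × 470.2 × 6.3 = 1481.13 lb, acting at 5 ft from L (one-third of the span from the peak).
ΣM about L: R_y·13.2 − 1700·11.8 − 600·5.6 − (½·470.2·6.3)·5 − 1000·10.5 = 0 → R_y = 41325.65/13.2 = 3130.73 ≈ 3131 lb.
ΣF_y = 0: L_y + 3130.73 − 1700 − 600 − ½·470.2·6.3 − 1000 = 0 → L_y = 1650 lb.
ΣF_x = 0: L_x + 1100 = 0 → L_x = -1100 lb.

L_x = -1100 lb, L_y = 1650 lb, R_y = 3131 lb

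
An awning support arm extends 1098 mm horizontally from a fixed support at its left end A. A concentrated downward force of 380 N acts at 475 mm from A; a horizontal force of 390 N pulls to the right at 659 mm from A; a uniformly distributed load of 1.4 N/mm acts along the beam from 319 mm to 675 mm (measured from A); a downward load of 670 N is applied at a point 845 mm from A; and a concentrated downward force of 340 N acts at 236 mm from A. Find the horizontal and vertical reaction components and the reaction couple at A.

A_x = -390.0 N, A_y = 1888 N, M_A = 1075000 N·mm

Resultant of the distributed load: 1.4 × 356 = 498.4 N at 497 mm from A.
ΣF_x = 0: A_x + 390 = 0 → A_x = -390.0 N.
ΣF_y = 0: A_y − 380 − 1.4·356 − 670 − 340 = 0 → A_y = 1888 N.
ΣM about A: M_A − 380·475 − (1.4·356)·497 − 670·845 − 340·236 = 0 → M_A = 1075000 N·mm.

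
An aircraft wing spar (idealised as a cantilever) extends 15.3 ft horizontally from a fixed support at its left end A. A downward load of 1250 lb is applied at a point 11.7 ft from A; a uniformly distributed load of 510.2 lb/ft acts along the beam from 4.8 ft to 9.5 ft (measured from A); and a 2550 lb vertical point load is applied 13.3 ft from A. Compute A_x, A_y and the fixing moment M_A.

A_x = 0, A_y = 6198 lb, M_A = 65690 lb·ft

Resultant of the distributed load: 510.2 × 4.7 = 2397.94 lb at 7.15 ft from A.
ΣF_x = 0: A_x = 0.
ΣF_y = 0: A_y − 1250 − 510.2·4.7 − 2550 = 0 → A_y = 6198 lb.
ΣM about A: M_A − 1250·11.7 − (510.2·4.7)·7.15 − 2550·13.3 = 0 → M_A = 65690 lb·ft.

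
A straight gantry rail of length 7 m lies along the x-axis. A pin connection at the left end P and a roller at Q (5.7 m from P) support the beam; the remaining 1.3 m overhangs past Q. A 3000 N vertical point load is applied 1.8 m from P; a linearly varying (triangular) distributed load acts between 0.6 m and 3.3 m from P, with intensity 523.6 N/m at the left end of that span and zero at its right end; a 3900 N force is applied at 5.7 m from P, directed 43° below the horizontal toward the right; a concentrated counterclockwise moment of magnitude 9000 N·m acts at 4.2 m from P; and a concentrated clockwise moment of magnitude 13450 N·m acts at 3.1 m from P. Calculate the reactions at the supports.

Resultant of the triangular load: ½ × 523.6 × 2.7 = 706.86 N, acting at 1.5 m from P (one-third of the span from the peak).
Taking moments about P: Q_y·5.7 − 3000·1.8 − (½·523.6·2.7)·1.5 − 3900·sin43°·5.7 + 9000 − 13450 = 0 → Q_y = 26071.1/5.7 = 4573.88 ≈ 4574 N.
ΣF_y = 0: P_y + 4573.88 − 3000 − ½·523.6·2.7 − 3900·sin43° = 0 → P_y = 1793 N.
ΣF_x = 0: P_x + 3900·cos43° = 0 → P_x = -2852 N.

P_x = -2852 N, P_y = 1793 N, Q_y = 4574 N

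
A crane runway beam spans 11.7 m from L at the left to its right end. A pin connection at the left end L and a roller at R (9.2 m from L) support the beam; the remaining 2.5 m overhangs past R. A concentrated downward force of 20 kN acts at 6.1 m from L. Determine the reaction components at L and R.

L_x = 0, L_y = 6.739 kN, R_y = 13.26 kN

Moments about L: R_y·9.2 − 20·6.1 = 0 → R_y = 122/9.2 = 13.2609 ≈ 13.26 kN.
ΣF_y = 0: L_y + 13.2609 − 20 = 0 → L_y = 6.739 kN.
ΣF_x = 0: no horizontal applied forces, so L_x = 0.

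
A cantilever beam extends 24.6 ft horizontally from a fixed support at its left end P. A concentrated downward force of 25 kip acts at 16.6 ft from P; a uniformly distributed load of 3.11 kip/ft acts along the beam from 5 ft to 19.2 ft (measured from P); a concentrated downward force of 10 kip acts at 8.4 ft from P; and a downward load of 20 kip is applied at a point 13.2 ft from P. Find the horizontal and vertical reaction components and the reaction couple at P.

Resultant of the distributed load: 3.11 × 14.2 = 44.162 kip at 12.1 ft from P.
ΣF_x = 0: P_x = 0.
ΣF_y = 0: P_y − 25 − 3.11·14.2 − 10 − 20 = 0 → P_y = 99.16 kip.
ΣM about P: M_P − 25·16.6 − (3.11·14.2)·12.1 − 10·8.4 − 20·13.2 = 0 → M_P = 1297 kip·ft.

P_x = 0, P_y = 99.16 kip, M_P = 1297 kip·ft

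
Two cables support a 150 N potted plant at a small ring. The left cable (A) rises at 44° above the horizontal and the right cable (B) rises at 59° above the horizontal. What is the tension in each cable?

T_A = 79.29 N, T_B = 110.7 N

ΣF_x = 0: −T_A·cos44° + T_B·cos59° = 0 → T_B = 1.39667·T_A.
ΣF_y = 0: T_A·sin44° + T_B·sin59° = 150.
Substitute: T_A·(0.694658 + 1.39667·0.857167) = 150 → T_A = 79.288 ≈ 79.29 N.
Then T_B = 1.39667 × 79.288 = 110.7 N.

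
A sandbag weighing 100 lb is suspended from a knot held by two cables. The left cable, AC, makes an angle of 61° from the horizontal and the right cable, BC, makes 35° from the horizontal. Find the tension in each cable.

T_AC = 82.37 lb, T_BC = 48.75 lb

ΣF_x = 0: −T_AC·cos61° + T_BC·cos35° = 0 → T_BC = 0.591843·T_AC.
ΣF_y = 0: T_AC·sin61° + T_BC·sin35° = 100.
Substitute: T_AC·(0.87462 + 0.591843·0.573576) = 100 → T_AC = 82.3664 ≈ 82.37 lb.
Then T_BC = 0.591843 × 82.3664 = 48.75 lb.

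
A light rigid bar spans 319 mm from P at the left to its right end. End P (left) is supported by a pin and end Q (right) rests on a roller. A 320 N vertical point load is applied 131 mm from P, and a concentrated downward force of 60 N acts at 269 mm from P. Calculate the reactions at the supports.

P_x = 0, P_y = 198.0 N, Q_y = 182.0 N

Taking moments about P: Q_y·319 − 320·131 − 60·269 = 0 → Q_y = 58060/319 = 182.006 ≈ 182.0 N.
ΣF_y = 0: P_y + 182.006 − 320 − 60 = 0 → P_y = 198.0 N.
ΣF_x = 0: no horizontal applied forces, so P_x = 0.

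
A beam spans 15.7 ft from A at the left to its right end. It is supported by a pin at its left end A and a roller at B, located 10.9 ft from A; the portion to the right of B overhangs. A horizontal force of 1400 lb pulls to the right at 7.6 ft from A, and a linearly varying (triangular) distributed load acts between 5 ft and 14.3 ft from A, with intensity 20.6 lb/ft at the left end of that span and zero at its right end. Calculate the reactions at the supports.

Resultant of the triangular load: ½ × 20.6 × 9.3 = 95.79 lb, acting at 8.1 ft from A (one-third of the span from the peak).
Taking moments about A: B_y·10.9 − (½·20.6·9.3)·8.1 = 0 → B_y = 775.899/10.9 = 71.1834 ≈ 71.18 lb.
ΣF_y = 0: A_y + 71.1834 − ½·20.6·9.3 = 0 → A_y = 24.61 lb.
ΣF_x = 0: A_x + 1400 = 0 → A_x = -1400 lb.

A_x = -1400 lb, A_y = 24.61 lb, B_y = 71.18 lb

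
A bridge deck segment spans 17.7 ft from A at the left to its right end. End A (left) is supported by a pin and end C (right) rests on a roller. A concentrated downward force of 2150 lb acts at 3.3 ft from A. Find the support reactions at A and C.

A_x = 0, A_y = 1749 lb, C_y = 400.8 lb

Moments about A: C_y·17.7 − 2150·3.3 = 0 → C_y = 7095/17.7 = 400.847 ≈ 400.8 lb.
ΣF_y = 0: A_y + 400.847 − 2150 = 0 → A_y = 1749 lb.
ΣF_x = 0: no horizontal applied forces, so A_x = 0.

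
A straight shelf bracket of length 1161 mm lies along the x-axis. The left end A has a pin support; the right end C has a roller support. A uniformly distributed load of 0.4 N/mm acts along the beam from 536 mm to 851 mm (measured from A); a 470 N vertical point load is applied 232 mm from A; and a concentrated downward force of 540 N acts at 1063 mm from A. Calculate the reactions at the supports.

Resultant of the distributed load: 0.4 × 315 = 126 N at 693.5 mm from A.
ΣM about A: C_y·1161 − (0.4·315)·693.5 − 470·232 − 540·1063 = 0 → C_y = 770441/1161 = 663.601 ≈ 663.6 N.
ΣF_y = 0: A_y + 663.601 − 0.4·315 − 470 − 540 = 0 → A_y = 472.4 N.
ΣF_x = 0: no horizontal applied forces, so A_x = 0.

A_x = 0, A_y = 472.4 N, C_y = 663.6 N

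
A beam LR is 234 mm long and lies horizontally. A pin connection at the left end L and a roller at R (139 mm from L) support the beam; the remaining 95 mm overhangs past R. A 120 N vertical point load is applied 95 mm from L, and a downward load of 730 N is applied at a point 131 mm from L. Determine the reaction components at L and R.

L_x = 0, L_y = 80.00 N, R_y = 770.0 N

Taking moments about L: R_y·139 − 120·95 − 730·131 = 0 → R_y = 107030/139 = 770.0 N.
ΣF_y = 0: L_y + 770 − 120 − 730 = 0 → L_y = 80.00 N.
ΣF_x = 0: no horizontal applied forces, so L_x = 0.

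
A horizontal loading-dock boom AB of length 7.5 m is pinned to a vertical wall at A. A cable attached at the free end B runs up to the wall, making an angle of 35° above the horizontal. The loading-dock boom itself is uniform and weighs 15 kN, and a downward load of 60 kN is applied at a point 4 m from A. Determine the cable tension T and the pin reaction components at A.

T = 68.87 kN, A_x = 56.41 kN, A_y = 35.50 kN

ΣM about A: T·sin35°·7.5 − 15·3.75 − 60·4 = 0 → T = 296.25/(7.5·0.573576) = 68.8662 ≈ 68.87 kN.
ΣF_x = 0: A_x − T·cos35° = 0 → A_x = 68.8662 × 0.819152 = 56.41 kN.
ΣF_y = 0: A_y + T·sin35° − 15 − 60 = 0 → A_y = 75 − 68.8662 × 0.573576 = 35.50 kN.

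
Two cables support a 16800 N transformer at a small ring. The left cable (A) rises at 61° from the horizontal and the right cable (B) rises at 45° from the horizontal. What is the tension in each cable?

ΣF_x = 0: −T_A·cos61° + T_B·cos45° = 0 → T_B = 0.685624·T_A.
ΣF_y = 0: T_A·sin61° + T_B·sin45° = 16800.
Substitute: T_A·(0.87462 + 0.685624·0.707107) = 16800 → T_A = 12358.1 ≈ 12360 N.
Then T_B = 0.685624 × 12358.1 = 8473 N.

T_A = 12360 N, T_B = 8473 N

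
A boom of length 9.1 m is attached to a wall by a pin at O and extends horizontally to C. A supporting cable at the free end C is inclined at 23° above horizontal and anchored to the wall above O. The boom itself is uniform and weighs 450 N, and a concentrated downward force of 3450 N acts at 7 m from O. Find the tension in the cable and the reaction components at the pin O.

ΣM about O: T·sin23°·9.1 − 450·4.55 − 3450·7 = 0 → T = 26197.5/(9.1·0.390731) = 7367.85 ≈ 7368 N.
ΣF_x = 0: O_x − T·cos23° = 0 → O_x = 7367.85 × 0.920505 = 6782 N.
ΣF_y = 0: O_y + T·sin23° − 450 − 3450 = 0 → O_y = 3900 − 7367.85 × 0.390731 = 1021 N.

T = 7368 N, O_x = 6782 N, O_y = 1021 N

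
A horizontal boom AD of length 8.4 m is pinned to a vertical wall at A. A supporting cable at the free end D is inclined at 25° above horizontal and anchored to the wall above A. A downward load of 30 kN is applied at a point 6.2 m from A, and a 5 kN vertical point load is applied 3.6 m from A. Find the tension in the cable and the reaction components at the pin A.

ΣM about A: T·sin25°·8.4 − 30·6.2 − 5·3.6 = 0 → T = 204/(8.4·0.422618) = 57.4649 ≈ 57.46 kN.
ΣF_x = 0: A_x − T·cos25° = 0 → A_x = 57.4649 × 0.906308 = 52.08 kN.
ΣF_y = 0: A_y + T·sin25° − 30 − 5 = 0 → A_y = 35 − 57.4649 × 0.422618 = 10.71 kN.

T = 57.46 kN, A_x = 52.08 kN, A_y = 10.71 kN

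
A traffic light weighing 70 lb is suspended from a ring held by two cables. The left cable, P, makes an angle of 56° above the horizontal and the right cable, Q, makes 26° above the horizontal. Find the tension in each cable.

T_P = 63.53 lb, T_Q = 39.53 lb

ΣF_x = 0: −T_P·cos56° + T_Q·cos26° = 0 → T_Q = 0.622159·T_P.
ΣF_y = 0: T_P·sin56° + T_Q·sin26° = 70.
Substitute: T_P·(0.829038 + 0.622159·0.438371) = 70 → T_P = 63.5339 ≈ 63.53 lb.
Then T_Q = 0.622159 × 63.5339 = 39.53 lb.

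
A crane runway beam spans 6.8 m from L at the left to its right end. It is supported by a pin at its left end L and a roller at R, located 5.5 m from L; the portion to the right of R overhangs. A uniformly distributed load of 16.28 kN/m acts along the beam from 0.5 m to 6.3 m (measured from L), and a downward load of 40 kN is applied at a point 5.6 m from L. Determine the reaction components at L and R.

L_x = 0, L_y = 35.33 kN, R_y = 99.10 kN

Resultant of the distributed load: 16.28 × 5.8 = 94.424 kN at 3.4 m from L.
Taking moments about L: R_y·5.5 − (16.28·5.8)·3.4 − 40·5.6 = 0 → R_y = 545.0416/5.5 = 99.0985 ≈ 99.10 kN.
ΣF_y = 0: L_y + 99.0985 − 16.28·5.8 − 40 = 0 → L_y = 35.33 kN.
ΣF_x = 0: no horizontal applied forces, so L_x = 0.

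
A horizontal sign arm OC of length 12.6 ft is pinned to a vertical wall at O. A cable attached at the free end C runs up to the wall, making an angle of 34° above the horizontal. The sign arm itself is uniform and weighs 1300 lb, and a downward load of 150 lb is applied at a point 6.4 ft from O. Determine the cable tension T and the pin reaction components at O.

ΣM about O: T·sin34°·12.6 − 1300·6.3 − 150·6.4 = 0 → T = 9150/(12.6·0.559193) = 1298.64 ≈ 1299 lb.
ΣF_x = 0: O_x − T·cos34° = 0 → O_x = 1298.64 × 0.829038 = 1077 lb.
ΣF_y = 0: O_y + T·sin34° − 1300 − 150 = 0 → O_y = 1450 − 1298.64 × 0.559193 = 723.8 lb.

T = 1299 lb, O_x = 1077 lb, O_y = 723.8 lb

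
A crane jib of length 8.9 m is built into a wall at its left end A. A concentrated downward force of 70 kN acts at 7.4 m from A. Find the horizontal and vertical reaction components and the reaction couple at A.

A_x = 0, A_y = 70.00 kN, M_A = 518.0 kN·m

ΣF_x = 0: A_x = 0.
ΣF_y = 0: A_y − 70 = 0 → A_y = 70.00 kN.
ΣM about A: M_A − 70·7.4 = 0 → M_A = 518.0 kN·m.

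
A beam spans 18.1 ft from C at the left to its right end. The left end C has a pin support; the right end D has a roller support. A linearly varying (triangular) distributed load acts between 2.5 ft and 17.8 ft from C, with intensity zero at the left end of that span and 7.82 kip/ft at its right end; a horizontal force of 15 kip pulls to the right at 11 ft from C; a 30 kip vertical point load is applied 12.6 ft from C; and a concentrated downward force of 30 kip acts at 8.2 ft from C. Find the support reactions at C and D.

C_x = -15.00 kip, C_y = 43.37 kip, D_y = 76.45 kip

Resultant of the triangular load: ½ × 7.82 × 15.3 = 59.823 kip, acting at 12.7 ft from C (one-third of the span from the peak).
ΣM about C: D_y·18.1 − (½·7.82·15.3)·12.7 − 30·12.6 − 30·8.2 = 0 → D_y = 1383.7521/18.1 = 76.4504 ≈ 76.45 kip.
ΣF_y = 0: C_y + 76.4504 − ½·7.82·15.3 − 30 − 30 = 0 → C_y = 43.37 kip.
ΣF_x = 0: C_x + 15 = 0 → C_x = -15.00 kip.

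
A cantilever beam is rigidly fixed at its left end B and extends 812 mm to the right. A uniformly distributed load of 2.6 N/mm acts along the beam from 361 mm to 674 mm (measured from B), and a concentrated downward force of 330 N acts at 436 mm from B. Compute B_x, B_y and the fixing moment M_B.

B_x = 0, B_y = 1144 N, M_B = 565000 N·mm

Resultant of the distributed load: 2.6 × 313 = 813.8 N at 517.5 mm from B.
ΣF_x = 0: B_x = 0.
ΣF_y = 0: B_y − 2.6·313 − 330 = 0 → B_y = 1144 N.
ΣM about B: M_B − (2.6·313)·517.5 − 330·436 = 0 → M_B = 565000 N·mm.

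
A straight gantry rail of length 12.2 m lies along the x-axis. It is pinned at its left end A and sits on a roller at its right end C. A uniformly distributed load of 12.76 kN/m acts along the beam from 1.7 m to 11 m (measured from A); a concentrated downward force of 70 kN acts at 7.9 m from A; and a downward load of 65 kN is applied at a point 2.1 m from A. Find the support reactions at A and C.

Resultant of the distributed load: 12.76 × 9.3 = 118.668 kN at 6.35 m from A.
ΣM about A: C_y·12.2 − (12.76·9.3)·6.35 − 70·7.9 − 65·2.1 = 0 → C_y = 1443.0418/12.2 = 118.282 ≈ 118.3 kN.
ΣF_y = 0: A_y + 118.282 − 12.76·9.3 − 70 − 65 = 0 → A_y = 135.4 kN.
ΣF_x = 0: no horizontal applied forces, so A_x = 0.

A_x = 0, A_y = 135.4 kN, C_y = 118.3 kN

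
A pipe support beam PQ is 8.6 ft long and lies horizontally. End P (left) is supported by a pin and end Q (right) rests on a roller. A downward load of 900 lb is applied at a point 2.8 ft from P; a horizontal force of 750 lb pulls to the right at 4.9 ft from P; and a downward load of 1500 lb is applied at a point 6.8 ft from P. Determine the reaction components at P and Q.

ΣM about P: Q_y·8.6 − 900·2.8 − 1500·6.8 = 0 → Q_y = 12720/8.6 = 1479.07 ≈ 1479 lb.
ΣF_y = 0: P_y + 1479.07 − 900 − 1500 = 0 → P_y = 920.9 lb.
ΣF_x = 0: P_x + 750 = 0 → P_x = -750.0 lb.

P_x = -750.0 lb, P_y = 920.9 lb, Q_y = 1479 lb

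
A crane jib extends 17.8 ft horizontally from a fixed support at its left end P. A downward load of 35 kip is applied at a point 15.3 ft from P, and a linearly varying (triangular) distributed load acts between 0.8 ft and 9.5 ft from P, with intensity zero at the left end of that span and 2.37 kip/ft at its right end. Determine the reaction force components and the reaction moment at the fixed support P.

P_x = 0, P_y = 45.31 kip, M_P = 603.5 kip·ft

Resultant of the triangular load: ½ × 2.37 × 8.7 = 10.3095 kip, acting at 6.6 ft from P (one-third of the span from the peak).
ΣF_x = 0: P_x = 0.
ΣF_y = 0: P_y − 35 − ½·2.37·8.7 = 0 → P_y = 45.31 kip.
ΣM about P: M_P − 35·15.3 − (½·2.37·8.7)·6.6 = 0 → M_P = 603.5 kip·ft.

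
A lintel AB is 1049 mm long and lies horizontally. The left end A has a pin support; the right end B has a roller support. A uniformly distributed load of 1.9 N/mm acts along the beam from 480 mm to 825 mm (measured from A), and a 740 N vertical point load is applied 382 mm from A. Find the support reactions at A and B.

Resultant of the distributed load: 1.9 × 345 = 655.5 N at 652.5 mm from A.
ΣM about A: B_y·1049 − (1.9·345)·652.5 − 740·382 = 0 → B_y = 710393.75/1049 = 677.21 ≈ 677.2 N.
ΣF_y = 0: A_y + 677.21 − 1.9·345 − 740 = 0 → A_y = 718.3 N.
ΣF_x = 0: no horizontal applied forces, so A_x = 0.

A_x = 0, A_y = 718.3 N, B_y = 677.2 N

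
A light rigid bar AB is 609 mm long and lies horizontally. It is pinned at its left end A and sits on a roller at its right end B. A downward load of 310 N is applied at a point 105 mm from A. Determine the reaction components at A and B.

A_x = 0, A_y = 256.6 N, B_y = 53.45 N

Taking moments about A: B_y·609 − 310·105 = 0 → B_y = 32550/609 = 53.4483 ≈ 53.45 N.
ΣF_y = 0: A_y + 53.4483 − 310 = 0 → A_y = 256.6 N.
ΣF_x = 0: no horizontal applied forces, so A_x = 0.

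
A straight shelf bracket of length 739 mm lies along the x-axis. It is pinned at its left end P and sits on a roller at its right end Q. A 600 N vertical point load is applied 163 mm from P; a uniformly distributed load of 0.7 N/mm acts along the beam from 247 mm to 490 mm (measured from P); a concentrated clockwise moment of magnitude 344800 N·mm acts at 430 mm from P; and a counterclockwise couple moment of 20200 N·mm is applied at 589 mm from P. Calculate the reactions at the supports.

P_x = 0, P_y = 113.7 N, Q_y = 656.4 N

Resultant of the distributed load: 0.7 × 243 = 170.1 N at 368.5 mm from P.
ΣM about P: Q_y·739 − 600·163 − (0.7·243)·368.5 − 344800 + 20200 = 0 → Q_y = 485081.85/739 = 656.403 ≈ 656.4 N.
ΣF_y = 0: P_y + 656.403 − 600 − 0.7·243 = 0 → P_y = 113.7 N.
ΣF_x = 0: no horizontal applied forces, so P_x = 0.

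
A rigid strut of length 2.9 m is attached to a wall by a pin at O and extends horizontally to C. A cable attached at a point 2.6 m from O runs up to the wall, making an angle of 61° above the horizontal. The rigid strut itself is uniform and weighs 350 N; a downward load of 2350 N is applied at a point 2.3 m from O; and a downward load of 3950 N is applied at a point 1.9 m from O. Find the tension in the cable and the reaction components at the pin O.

ΣM about O: T·sin61°·2.6 − 350·1.45 − 2350·2.3 − 3950·1.9 = 0 → T = 13417.5/(2.6·0.87462) = 5900.36 ≈ 5900 N.
ΣF_x = 0: O_x − T·cos61° = 0 → O_x = 5900.36 × 0.48481 = 2861 N.
ΣF_y = 0: O_y + T·sin61° − 350 − 2350 − 3950 = 0 → O_y = 6650 − 5900.36 × 0.87462 = 1489 N.

T = 5900 N, O_x = 2861 N, O_y = 1489 N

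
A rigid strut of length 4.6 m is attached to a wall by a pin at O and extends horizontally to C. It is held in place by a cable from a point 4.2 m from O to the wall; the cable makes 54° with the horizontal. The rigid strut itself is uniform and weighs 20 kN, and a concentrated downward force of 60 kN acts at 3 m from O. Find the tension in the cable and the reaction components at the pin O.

T = 66.51 kN, O_x = 39.09 kN, O_y = 26.19 kN

ΣM about O: T·sin54°·4.2 − 20·2.3 − 60·3 = 0 → T = 226/(4.2·0.809017) = 66.5122 ≈ 66.51 kN.
ΣF_x = 0: O_x − T·cos54° = 0 → O_x = 66.5122 × 0.587785 = 39.09 kN.
ΣF_y = 0: O_y + T·sin54° − 20 − 60 = 0 → O_y = 80 − 66.5122 × 0.809017 = 26.19 kN.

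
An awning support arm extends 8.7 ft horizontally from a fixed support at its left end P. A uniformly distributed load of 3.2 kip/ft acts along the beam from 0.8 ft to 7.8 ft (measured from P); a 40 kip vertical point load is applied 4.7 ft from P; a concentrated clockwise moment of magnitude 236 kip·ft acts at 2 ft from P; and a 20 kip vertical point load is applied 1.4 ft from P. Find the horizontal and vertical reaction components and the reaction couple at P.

P_x = 0, P_y = 82.40 kip, M_P = 548.3 kip·ft

Resultant of the distributed load: 3.2 × 7 = 22.4 kip at 4.3 ft from P.
ΣF_x = 0: P_x = 0.
ΣF_y = 0: P_y − 3.2·7 − 40 − 20 = 0 → P_y = 82.40 kip.
ΣM about P: M_P − (3.2·7)·4.3 − 40·4.7 − 236 − 20·1.4 = 0 → M_P = 548.3 kip·ft.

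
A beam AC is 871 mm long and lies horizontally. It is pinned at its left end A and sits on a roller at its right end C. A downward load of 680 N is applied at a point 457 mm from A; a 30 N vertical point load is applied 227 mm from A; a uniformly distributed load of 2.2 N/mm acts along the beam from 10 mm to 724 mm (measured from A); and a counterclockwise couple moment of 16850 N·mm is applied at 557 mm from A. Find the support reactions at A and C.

Resultant of the distributed load: 2.2 × 714 = 1570.8 N at 367 mm from A.
Taking moments about A: C_y·871 − 680·457 − 30·227 − (2.2·714)·367 + 16850 = 0 → C_y = 877203.6/871 = 1007.12 ≈ 1007 N.
ΣF_y = 0: A_y + 1007.12 − 680 − 30 − 2.2·714 = 0 → A_y = 1274 N.
ΣF_x = 0: no horizontal applied forces, so A_x = 0.

A_x = 0, A_y = 1274 N, C_y = 1007 N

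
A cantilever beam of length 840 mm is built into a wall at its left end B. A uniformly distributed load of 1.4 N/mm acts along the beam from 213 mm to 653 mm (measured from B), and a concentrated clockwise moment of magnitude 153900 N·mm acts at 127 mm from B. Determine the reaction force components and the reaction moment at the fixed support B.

Resultant of the distributed load: 1.4 × 440 = 616 N at 433 mm from B.
ΣF_x = 0: B_x = 0.
ΣF_y = 0: B_y − 1.4·440 = 0 → B_y = 616.0 N.
ΣM about B: M_B − (1.4·440)·433 − 153900 = 0 → M_B = 420600 N·mm.

B_x = 0, B_y = 616.0 N, M_B = 420600 N·mm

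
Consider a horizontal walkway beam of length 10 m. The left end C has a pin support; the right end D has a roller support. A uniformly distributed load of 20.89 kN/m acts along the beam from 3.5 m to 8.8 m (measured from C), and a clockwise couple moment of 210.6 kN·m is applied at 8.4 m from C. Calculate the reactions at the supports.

C_x = 0, C_y = 21.57 kN, D_y = 89.15 kN

Resultant of the distributed load: 20.89 × 5.3 = 110.717 kN at 6.15 m from C.
ΣM about C: D_y·10 − (20.89·5.3)·6.15 − 210.6 = 0 → D_y = 891.50955/10 = 89.151 ≈ 89.15 kN.
ΣF_y = 0: C_y + 89.151 − 20.89·5.3 = 0 → C_y = 21.57 kN.
ΣF_x = 0: no horizontal applied forces, so C_x = 0.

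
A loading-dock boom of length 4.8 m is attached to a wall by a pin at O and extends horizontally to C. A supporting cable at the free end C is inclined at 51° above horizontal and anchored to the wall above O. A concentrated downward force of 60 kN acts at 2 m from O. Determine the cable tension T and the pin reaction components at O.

ΣM about O: T·sin51°·4.8 − 60·2 = 0 → T = 120/(4.8·0.777146) = 32.169 ≈ 32.17 kN.
ΣF_x = 0: O_x − T·cos51° = 0 → O_x = 32.169 × 0.62932 = 20.24 kN.
ΣF_y = 0: O_y + T·sin51° − 60 = 0 → O_y = 60 − 32.169 × 0.777146 = 35.00 kN.

T = 32.17 kN, O_x = 20.24 kN, O_y = 35.00 kN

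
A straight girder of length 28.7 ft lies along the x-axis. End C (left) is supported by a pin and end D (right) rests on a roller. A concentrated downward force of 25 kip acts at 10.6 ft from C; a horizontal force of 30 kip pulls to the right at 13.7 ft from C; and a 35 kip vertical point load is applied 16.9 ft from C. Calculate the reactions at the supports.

C_x = -30.00 kip, C_y = 30.16 kip, D_y = 29.84 kip

ΣM about C: D_y·28.7 − 25·10.6 − 35·16.9 = 0 → D_y = 856.5/28.7 = 29.8432 ≈ 29.84 kip.
ΣF_y = 0: C_y + 29.8432 − 25 − 35 = 0 → C_y = 30.16 kip.
ΣF_x = 0: C_x + 30 = 0 → C_x = -30.00 kip.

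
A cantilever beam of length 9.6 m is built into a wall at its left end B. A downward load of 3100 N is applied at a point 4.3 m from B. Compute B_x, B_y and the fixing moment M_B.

B_x = 0, B_y = 3100 N, M_B = 13330 N·m

ΣF_x = 0: B_x = 0.
ΣF_y = 0: B_y − 3100 = 0 → B_y = 3100 N.
ΣM about B: M_B − 3100·4.3 = 0 → M_B = 13330 N·m.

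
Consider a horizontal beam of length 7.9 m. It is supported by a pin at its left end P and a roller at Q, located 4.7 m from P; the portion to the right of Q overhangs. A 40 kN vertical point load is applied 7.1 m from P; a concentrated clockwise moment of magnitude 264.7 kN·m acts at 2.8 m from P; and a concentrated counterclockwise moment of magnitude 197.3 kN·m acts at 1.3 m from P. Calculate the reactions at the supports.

Moments about P: Q_y·4.7 − 40·7.1 − 264.7 + 197.3 = 0 → Q_y = 351.4/4.7 = 74.766 ≈ 74.77 kN.
ΣF_y = 0: P_y + 74.766 − 40 = 0 → P_y = -34.77 kN.
ΣF_x = 0: no horizontal applied forces, so P_x = 0.

P_x = 0, P_y = -34.77 kN, Q_y = 74.77 kN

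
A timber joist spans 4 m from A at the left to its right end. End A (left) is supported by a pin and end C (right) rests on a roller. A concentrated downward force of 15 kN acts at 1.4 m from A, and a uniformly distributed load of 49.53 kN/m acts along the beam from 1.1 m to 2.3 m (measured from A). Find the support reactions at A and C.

A_x = 0, A_y = 43.93 kN, C_y = 30.51 kN

Resultant of the distributed load: 49.53 × 1.2 = 59.436 kN at 1.7 m from A.
Moments about A: C_y·4 − 15·1.4 − (49.53·1.2)·1.7 = 0 → C_y = 122.0412/4 = 30.5103 ≈ 30.51 kN.
ΣF_y = 0: A_y + 30.5103 − 15 − 49.53·1.2 = 0 → A_y = 43.93 kN.
ΣF_x = 0: no horizontal applied forces, so A_x = 0.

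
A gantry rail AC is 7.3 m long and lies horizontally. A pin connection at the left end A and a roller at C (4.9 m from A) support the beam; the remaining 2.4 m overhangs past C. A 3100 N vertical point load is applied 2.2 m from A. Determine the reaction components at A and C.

Moments about A: C_y·4.9 − 3100·2.2 = 0 → C_y = 6820/4.9 = 1391.84 ≈ 1392 N.
ΣF_y = 0: A_y + 1391.84 − 3100 = 0 → A_y = 1708 N.
ΣF_x = 0: no horizontal applied forces, so A_x = 0.

A_x = 0, A_y = 1708 N, C_y = 1392 N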